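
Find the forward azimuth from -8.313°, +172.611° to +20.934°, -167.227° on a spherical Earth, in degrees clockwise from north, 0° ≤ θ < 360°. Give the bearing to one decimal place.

Δλ = -167.227 − 172.611 = -339.838°; wrapped into (−180°, 180°]: 20.162°.
θ = atan2( sin Δλ · cos φ₂ , cos φ₁ · sin φ₂ − sin φ₁ · cos φ₂ · cos Δλ )
  = atan2(0.32192, 0.48030) = 33.832° → normalised to [0°, 360°): 33.832°.

33.8°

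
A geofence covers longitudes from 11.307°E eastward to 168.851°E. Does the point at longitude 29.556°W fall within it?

No

Band width going east from +11.307° to +168.851°: ((168.851 − 11.307) mod 360) = 157.544°.
Offset of -29.556° east of the west edge: ((-29.556 − 11.307) mod 360) = 319.137°.
319.137° > 157.544° ⇒ outside.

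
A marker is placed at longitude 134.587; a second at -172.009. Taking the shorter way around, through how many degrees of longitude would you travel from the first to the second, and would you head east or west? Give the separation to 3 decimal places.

53.404° east

Raw difference: -172.009 − 134.587 = -306.596°.
Normalise into (−180°, 180°]: -306.596° + 360° = 53.404°.
Positive ⇒ the second point lies to the east; separation 53.404°.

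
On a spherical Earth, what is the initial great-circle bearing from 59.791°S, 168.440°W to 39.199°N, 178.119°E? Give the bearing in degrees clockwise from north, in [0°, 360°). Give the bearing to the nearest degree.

349°

Δλ = 178.119 − -168.440 = 346.559°; wrapped into (−180°, 180°]: -13.441°.
θ = atan2( sin Δλ · cos φ₂ , cos φ₁ · sin φ₂ − sin φ₁ · cos φ₂ · cos Δλ )
  = atan2(-0.18013, 0.96937) = -10.527° → normalised to [0°, 360°): 349.473°.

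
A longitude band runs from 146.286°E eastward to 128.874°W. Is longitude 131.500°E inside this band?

No

Band width going east from +146.286° to -128.874°: ((-128.874 − 146.286) mod 360) = 84.840°.
Offset of +131.500° east of the west edge: ((131.500 − 146.286) mod 360) = 345.214°.
345.214° > 84.840° ⇒ outside.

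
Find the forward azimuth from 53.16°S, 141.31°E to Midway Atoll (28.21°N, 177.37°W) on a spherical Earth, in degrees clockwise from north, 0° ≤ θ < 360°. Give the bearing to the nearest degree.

36°

Δλ = -177.37 − 141.31 = -318.68°; wrapped into (−180°, 180°]: 41.32°.
θ = atan2( sin Δλ · cos φ₂ , cos φ₁ · sin φ₂ − sin φ₁ · cos φ₂ · cos Δλ )
  = atan2(0.58184, 0.81309) = 35.587° → normalised to [0°, 360°): 35.587°.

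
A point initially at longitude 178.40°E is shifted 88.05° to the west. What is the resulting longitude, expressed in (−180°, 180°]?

90.35°E

Start at +178.40°; shift −88.05° → +90.35°.
+90.35° already lies in (−180°, 180°].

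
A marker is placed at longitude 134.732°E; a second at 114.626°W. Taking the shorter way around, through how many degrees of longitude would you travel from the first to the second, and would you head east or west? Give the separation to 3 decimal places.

110.642° east

Raw difference: -114.626 − 134.732 = -249.358°.
Normalise into (−180°, 180°]: -249.358° + 360° = 110.642°.
Positive ⇒ the second point lies to the east; separation 110.642°.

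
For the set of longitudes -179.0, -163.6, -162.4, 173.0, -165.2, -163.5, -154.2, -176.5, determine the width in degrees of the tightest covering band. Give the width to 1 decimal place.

Sort the longitudes: -179.0°, -176.5°, -165.2°, -163.6°, -163.5°, -162.4°, -154.2°, +173.0°.
Eastward gaps between consecutive values (wrapping around): 2.5°, 11.3°, 1.6°, 0.1°, 1.1°, 8.2°, 327.2°, 8.0°.
Largest gap = 327.2° ⇒ minimal covering band is its complement: 360° − 327.2° = 32.8°.
Band runs from +173.0° eastward to -154.2°, crossing the antimeridian.

32.8°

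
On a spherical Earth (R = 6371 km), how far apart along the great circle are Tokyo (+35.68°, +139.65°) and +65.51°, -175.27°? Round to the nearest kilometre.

Δλ = -175.27 − 139.65 = -314.92°; wrapped into (−180°, 180°]: 45.08°.
Δφ = 65.51 − 35.68 = 29.83°.
a = sin²(Δφ/2) + cos φ₁ · cos φ₂ · sin²(Δλ/2) = 0.115725.
c = 2·atan2(√a, √(1−a)) = 0.69423 rad → d = 6371·c ≈ 4422.91 km.

4423 km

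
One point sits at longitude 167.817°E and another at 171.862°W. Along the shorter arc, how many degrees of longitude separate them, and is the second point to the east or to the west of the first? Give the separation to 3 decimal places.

20.321° east

Raw difference: -171.862 − 167.817 = -339.679°.
Normalise into (−180°, 180°]: -339.679° + 360° = 20.321°.
Positive ⇒ the second point lies to the east; separation 20.321°.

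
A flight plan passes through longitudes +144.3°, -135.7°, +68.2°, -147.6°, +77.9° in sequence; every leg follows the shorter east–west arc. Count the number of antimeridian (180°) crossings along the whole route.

Leg 1: +144.3° → -135.7°, shortest Δλ = 80.0° (east) — crosses 180°.
Leg 2: -135.7° → +68.2°, shortest Δλ = -156.1° (west) — crosses 180°.
Leg 3: +68.2° → -147.6°, shortest Δλ = 144.2° (east) — crosses 180°.
Leg 4: -147.6° → +77.9°, shortest Δλ = -134.5° (west) — crosses 180°.
Total crossings: 4.

4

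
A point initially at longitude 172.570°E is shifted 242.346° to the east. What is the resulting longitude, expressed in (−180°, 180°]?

54.916°E

Start at +172.570°; shift +242.346° → +414.916°.
+414.916° lies outside (−180°, 180°]; subtract 360° → +54.916°.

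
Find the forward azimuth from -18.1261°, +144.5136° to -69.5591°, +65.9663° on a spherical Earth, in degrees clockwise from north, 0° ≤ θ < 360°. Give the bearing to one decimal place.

Δλ = 65.9663 − 144.5136 = -78.5473°.
θ = atan2( sin Δλ · cos φ₂ , cos φ₁ · sin φ₂ − sin φ₁ · cos φ₂ · cos Δλ )
  = atan2(-0.34229, -0.86896) = -158.500° → normalised to [0°, 360°): 201.500°.

201.5°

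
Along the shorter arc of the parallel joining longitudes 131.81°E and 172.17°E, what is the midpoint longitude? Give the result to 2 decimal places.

151.99°E

Signed shortest Δλ from +131.81° to +172.17° is +40.36°.
Midpoint longitude = +131.81° + (+40.36°)/2 = +131.81° + 20.18° = +151.99°.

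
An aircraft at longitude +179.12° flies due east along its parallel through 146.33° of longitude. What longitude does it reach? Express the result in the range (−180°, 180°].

-34.55°

Start at +179.12°; shift +146.33° → +325.45°.
+325.45° lies outside (−180°, 180°]; subtract 360° → -34.55°.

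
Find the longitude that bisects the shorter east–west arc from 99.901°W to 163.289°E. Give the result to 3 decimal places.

148.306°W

Signed shortest Δλ from -99.901° to +163.289° is -96.810°.
Midpoint longitude = -99.901° + (-96.810°)/2 = -99.901° − 48.405° = -148.306°.
(The naïve average (-99.901 + +163.289)/2 = 31.694° is on the wrong side of the globe.)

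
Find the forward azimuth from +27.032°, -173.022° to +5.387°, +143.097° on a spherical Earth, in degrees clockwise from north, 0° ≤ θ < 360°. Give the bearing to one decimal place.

250.6°

Δλ = 143.097 − -173.022 = 316.119°; wrapped into (−180°, 180°]: -43.881°.
θ = atan2( sin Δλ · cos φ₂ , cos φ₁ · sin φ₂ − sin φ₁ · cos φ₂ · cos Δλ )
  = atan2(-0.69010, -0.24251) = -109.362° → normalised to [0°, 360°): 250.638°.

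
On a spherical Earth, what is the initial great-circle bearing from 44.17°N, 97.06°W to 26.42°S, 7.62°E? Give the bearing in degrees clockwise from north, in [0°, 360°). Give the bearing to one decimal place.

100.5°

Δλ = 7.62 − -97.06 = 104.68°.
θ = atan2( sin Δλ · cos φ₂ , cos φ₁ · sin φ₂ − sin φ₁ · cos φ₂ · cos Δλ )
  = atan2(0.86632, -0.16101) = 100.529° → normalised to [0°, 360°): 100.529°.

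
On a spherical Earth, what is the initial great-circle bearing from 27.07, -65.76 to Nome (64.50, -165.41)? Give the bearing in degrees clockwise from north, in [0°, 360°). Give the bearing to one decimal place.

333.1°

Δλ = -165.41 − -65.76 = -99.65°.
θ = atan2( sin Δλ · cos φ₂ , cos φ₁ · sin φ₂ − sin φ₁ · cos φ₂ · cos Δλ )
  = atan2(-0.42442, 0.83655) = -26.901° → normalised to [0°, 360°): 333.099°.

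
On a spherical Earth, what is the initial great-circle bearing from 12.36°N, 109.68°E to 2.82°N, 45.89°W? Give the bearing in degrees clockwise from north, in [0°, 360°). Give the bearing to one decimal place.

Δλ = -45.89 − 109.68 = -155.57°.
θ = atan2( sin Δλ · cos φ₂ , cos φ₁ · sin φ₂ − sin φ₁ · cos φ₂ · cos Δλ )
  = atan2(-0.41308, 0.24271) = -59.563° → normalised to [0°, 360°): 300.437°.

300.4°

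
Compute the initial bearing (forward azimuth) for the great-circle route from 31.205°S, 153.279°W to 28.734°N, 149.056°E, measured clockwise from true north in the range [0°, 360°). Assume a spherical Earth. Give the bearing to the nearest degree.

Δλ = 149.056 − -153.279 = 302.335°; wrapped into (−180°, 180°]: -57.665°.
θ = atan2( sin Δλ · cos φ₂ , cos φ₁ · sin φ₂ − sin φ₁ · cos φ₂ · cos Δλ )
  = atan2(-0.74089, 0.65418) = -48.557° → normalised to [0°, 360°): 311.443°.

311°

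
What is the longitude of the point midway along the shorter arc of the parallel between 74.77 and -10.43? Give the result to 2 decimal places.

+32.17°

Signed shortest Δλ from +74.77° to -10.43° is -85.20°.
Midpoint longitude = +74.77° + (-85.20°)/2 = +74.77° − 42.60° = +32.17°.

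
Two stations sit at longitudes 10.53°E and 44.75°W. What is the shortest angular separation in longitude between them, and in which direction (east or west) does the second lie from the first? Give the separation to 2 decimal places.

55.28° west

Raw difference: -44.75 − 10.53 = -55.28°.
Normalise into (−180°, 180°]: -55.28° stays -55.28°.
Negative ⇒ the second point lies to the west; separation 55.28°.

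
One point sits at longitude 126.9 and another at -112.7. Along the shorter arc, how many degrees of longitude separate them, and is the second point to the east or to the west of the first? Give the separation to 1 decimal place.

120.4° east

Raw difference: -112.7 − 126.9 = -239.6°.
Normalise into (−180°, 180°]: -239.6° + 360° = 120.4°.
Positive ⇒ the second point lies to the east; separation 120.4°.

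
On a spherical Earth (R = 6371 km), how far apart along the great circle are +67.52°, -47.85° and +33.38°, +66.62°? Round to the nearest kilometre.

7551 km

Δλ = 66.62 − -47.85 = 114.47°.
Δφ = 33.38 − 67.52 = -34.14°.
a = sin²(Δφ/2) + cos φ₁ · cos φ₂ · sin²(Δλ/2) = 0.311936.
c = 2·atan2(√a, √(1−a)) = 1.18518 rad → d = 6371·c ≈ 7550.80 km.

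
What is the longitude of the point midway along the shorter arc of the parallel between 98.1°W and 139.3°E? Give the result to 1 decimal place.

Signed shortest Δλ from -98.1° to +139.3° is -122.6°.
Midpoint longitude = -98.1° + (-122.6°)/2 = -98.1° − 61.3° = -159.4°.
(The naïve average (-98.1 + +139.3)/2 = 20.6° is on the wrong side of the globe.)

159.4°W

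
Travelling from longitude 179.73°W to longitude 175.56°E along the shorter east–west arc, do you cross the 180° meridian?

Yes

Naïve |175.56 − -179.73| = 355.29° > 180°, so the shorter arc goes the other way round — across 180°.
Signed shortest Δλ = ((175.56 − -179.73 + 180) mod 360) − 180 = -4.71°.
Going west by 4.71° from -179.73° passes through 180° before reaching +175.56°.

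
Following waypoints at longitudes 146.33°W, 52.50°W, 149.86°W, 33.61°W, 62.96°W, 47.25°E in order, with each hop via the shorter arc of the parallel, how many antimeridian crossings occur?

0

Leg 1: -146.33° → -52.50°, shortest Δλ = 93.83° (east) — does not cross 180°.
Leg 2: -52.50° → -149.86°, shortest Δλ = -97.36° (west) — does not cross 180°.
Leg 3: -149.86° → -33.61°, shortest Δλ = 116.25° (east) — does not cross 180°.
Leg 4: -33.61° → -62.96°, shortest Δλ = -29.35° (west) — does not cross 180°.
Leg 5: -62.96° → +47.25°, shortest Δλ = 110.21° (east) — does not cross 180°.
Total crossings: 0.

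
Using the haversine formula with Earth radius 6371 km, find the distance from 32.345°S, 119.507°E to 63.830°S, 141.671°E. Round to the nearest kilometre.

3824 km

Δλ = 141.671 − 119.507 = 22.164°.
Δφ = -63.830 − -32.345 = -31.485°.
a = sin²(Δφ/2) + cos φ₁ · cos φ₂ · sin²(Δλ/2) = 0.087378.
c = 2·atan2(√a, √(1−a)) = 0.60016 rad → d = 6371·c ≈ 3823.63 km.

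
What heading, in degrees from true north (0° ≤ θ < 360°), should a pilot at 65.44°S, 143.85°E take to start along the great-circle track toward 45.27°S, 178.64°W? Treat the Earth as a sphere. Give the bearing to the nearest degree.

Δλ = -178.64 − 143.85 = -322.49°; wrapped into (−180°, 180°]: 37.51°.
θ = atan2( sin Δλ · cos φ₂ , cos φ₁ · sin φ₂ − sin φ₁ · cos φ₂ · cos Δλ )
  = atan2(0.42852, 0.21247) = 63.627° → normalised to [0°, 360°): 63.627°.

64°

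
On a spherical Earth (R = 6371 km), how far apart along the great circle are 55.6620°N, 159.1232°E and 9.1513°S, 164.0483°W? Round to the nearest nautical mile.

4303 nmi

Δλ = -164.0483 − 159.1232 = -323.1715°; wrapped into (−180°, 180°]: 36.8285°.
Δφ = -9.1513 − 55.6620 = -64.8133°.
a = sin²(Δφ/2) + cos φ₁ · cos φ₂ · sin²(Δλ/2) = 0.342784.
c = 2·atan2(√a, √(1−a)) = 1.25094 rad → d = 6371·c ≈ 7969.73 km ≈ 4303.31 nmi.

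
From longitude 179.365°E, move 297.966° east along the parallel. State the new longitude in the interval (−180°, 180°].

117.331°E

Start at +179.365°; shift +297.966° → +477.331°.
+477.331° lies outside (−180°, 180°]; subtract 360° → +117.331°.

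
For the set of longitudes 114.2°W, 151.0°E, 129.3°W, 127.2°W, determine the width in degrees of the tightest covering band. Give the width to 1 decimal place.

Sort the longitudes: -129.3°, -127.2°, -114.2°, +151.0°.
Eastward gaps between consecutive values (wrapping around): 2.1°, 13.0°, 265.2°, 79.7°.
Largest gap = 265.2° ⇒ minimal covering band is its complement: 360° − 265.2° = 94.8°.
Band runs from +151.0° eastward to -114.2°, crossing the antimeridian.

94.8°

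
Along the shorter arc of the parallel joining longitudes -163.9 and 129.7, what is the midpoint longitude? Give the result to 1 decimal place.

+162.9°

Signed shortest Δλ from -163.9° to +129.7° is -66.4°.
Midpoint longitude = -163.9° + (-66.4°)/2 = -163.9° − 33.2° = -197.1°.
Normalise into (−180°, 180°]: +162.9°.
(The naïve average (-163.9 + +129.7)/2 = -17.1° is on the wrong side of the globe.)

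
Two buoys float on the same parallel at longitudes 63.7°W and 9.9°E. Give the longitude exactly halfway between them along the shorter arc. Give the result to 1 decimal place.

Signed shortest Δλ from -63.7° to +9.9° is +73.6°.
Midpoint longitude = -63.7° + (+73.6°)/2 = -63.7° + 36.8° = -26.9°.

26.9°W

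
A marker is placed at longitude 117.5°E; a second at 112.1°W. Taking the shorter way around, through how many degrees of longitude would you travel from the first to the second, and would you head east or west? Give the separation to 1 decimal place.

130.4° east

Raw difference: -112.1 − 117.5 = -229.6°.
Normalise into (−180°, 180°]: -229.6° + 360° = 130.4°.
Positive ⇒ the second point lies to the east; separation 130.4°.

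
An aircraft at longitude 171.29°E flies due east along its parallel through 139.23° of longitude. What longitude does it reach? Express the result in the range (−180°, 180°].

49.48°W

Start at +171.29°; shift +139.23° → +310.52°.
+310.52° lies outside (−180°, 180°]; subtract 360° → -49.48°.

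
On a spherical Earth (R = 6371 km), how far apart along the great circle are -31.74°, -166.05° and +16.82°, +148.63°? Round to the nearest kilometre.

7245 km

Δλ = 148.63 − -166.05 = 314.68°; wrapped into (−180°, 180°]: -45.32°.
Δφ = 16.82 − -31.74 = 48.56°.
a = sin²(Δφ/2) + cos φ₁ · cos φ₂ · sin²(Δλ/2) = 0.289911.
c = 2·atan2(√a, √(1−a)) = 1.13715 rad → d = 6371·c ≈ 7244.81 km.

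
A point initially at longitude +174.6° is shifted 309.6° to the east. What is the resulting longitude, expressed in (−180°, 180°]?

Start at +174.6°; shift +309.6° → +484.2°.
+484.2° lies outside (−180°, 180°]; subtract 360° → +124.2°.

+124.2°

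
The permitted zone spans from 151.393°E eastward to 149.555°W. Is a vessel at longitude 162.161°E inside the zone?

Yes

Band width going east from +151.393° to -149.555°: ((-149.555 − 151.393) mod 360) = 59.052°.
Offset of +162.161° east of the west edge: ((162.161 − 151.393) mod 360) = 10.768°.
10.768° ≤ 59.052° ⇒ inside.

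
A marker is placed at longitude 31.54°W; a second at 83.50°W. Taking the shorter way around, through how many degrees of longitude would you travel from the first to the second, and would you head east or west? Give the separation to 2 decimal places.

51.96° west

Raw difference: -83.50 − -31.54 = -51.96°.
Normalise into (−180°, 180°]: -51.96° stays -51.96°.
Negative ⇒ the second point lies to the west; separation 51.96°.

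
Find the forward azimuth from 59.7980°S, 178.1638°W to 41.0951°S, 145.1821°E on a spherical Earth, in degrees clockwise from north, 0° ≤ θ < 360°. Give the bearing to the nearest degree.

Δλ = 145.1821 − -178.1638 = 323.3459°; wrapped into (−180°, 180°]: -36.6541°.
θ = atan2( sin Δλ · cos φ₂ , cos φ₁ · sin φ₂ − sin φ₁ · cos φ₂ · cos Δλ )
  = atan2(-0.44990, 0.19186) = -66.904° → normalised to [0°, 360°): 293.096°.

293°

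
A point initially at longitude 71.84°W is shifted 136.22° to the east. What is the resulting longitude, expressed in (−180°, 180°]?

64.38°E

Start at -71.84°; shift +136.22° → +64.38°.
+64.38° already lies in (−180°, 180°].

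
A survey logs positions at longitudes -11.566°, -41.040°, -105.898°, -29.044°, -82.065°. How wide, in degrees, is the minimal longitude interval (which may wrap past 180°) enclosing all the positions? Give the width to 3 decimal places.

Sort the longitudes: -105.898°, -82.065°, -41.040°, -29.044°, -11.566°.
Eastward gaps between consecutive values (wrapping around): 23.833°, 41.025°, 11.996°, 17.478°, 265.668°.
Largest gap = 265.668° ⇒ minimal covering band is its complement: 360° − 265.668° = 94.332°.
Band runs from -105.898° eastward to -11.566°.

94.332°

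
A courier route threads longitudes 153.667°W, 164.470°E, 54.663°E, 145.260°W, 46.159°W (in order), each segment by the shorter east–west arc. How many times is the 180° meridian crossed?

2

Leg 1: -153.667° → +164.470°, shortest Δλ = -41.863° (west) — crosses 180°.
Leg 2: +164.470° → +54.663°, shortest Δλ = -109.807° (west) — does not cross 180°.
Leg 3: +54.663° → -145.260°, shortest Δλ = 160.077° (east) — crosses 180°.
Leg 4: -145.260° → -46.159°, shortest Δλ = 99.101° (east) — does not cross 180°.
Total crossings: 2.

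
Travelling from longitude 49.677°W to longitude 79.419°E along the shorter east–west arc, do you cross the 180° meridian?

No

Signed shortest Δλ = ((79.419 − -49.677 + 180) mod 360) − 180 = 129.096°.
Going east by 129.096° from -49.677° reaches +79.419° without touching 180°.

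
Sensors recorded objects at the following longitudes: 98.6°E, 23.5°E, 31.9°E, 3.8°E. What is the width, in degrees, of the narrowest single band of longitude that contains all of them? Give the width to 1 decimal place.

Sort the longitudes: +3.8°, +23.5°, +31.9°, +98.6°.
Eastward gaps between consecutive values (wrapping around): 19.7°, 8.4°, 66.7°, 265.2°.
Largest gap = 265.2° ⇒ minimal covering band is its complement: 360° − 265.2° = 94.8°.
Band runs from +3.8° eastward to +98.6°.

94.8°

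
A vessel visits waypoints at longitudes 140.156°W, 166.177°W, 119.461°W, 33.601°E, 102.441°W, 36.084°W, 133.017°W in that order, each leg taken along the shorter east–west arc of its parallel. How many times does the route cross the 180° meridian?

Leg 1: -140.156° → -166.177°, shortest Δλ = -26.021° (west) — does not cross 180°.
Leg 2: -166.177° → -119.461°, shortest Δλ = 46.716° (east) — does not cross 180°.
Leg 3: -119.461° → +33.601°, shortest Δλ = 153.062° (east) — does not cross 180°.
Leg 4: +33.601° → -102.441°, shortest Δλ = -136.042° (west) — does not cross 180°.
Leg 5: -102.441° → -36.084°, shortest Δλ = 66.357° (east) — does not cross 180°.
Leg 6: -36.084° → -133.017°, shortest Δλ = -96.933° (west) — does not cross 180°.
Total crossings: 0.

0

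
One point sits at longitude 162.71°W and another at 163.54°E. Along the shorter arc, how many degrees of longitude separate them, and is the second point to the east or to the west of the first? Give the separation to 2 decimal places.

Raw difference: 163.54 − -162.71 = 326.25°.
Normalise into (−180°, 180°]: 326.25° − 360° = -33.75°.
Negative ⇒ the second point lies to the west; separation 33.75°.

33.75° west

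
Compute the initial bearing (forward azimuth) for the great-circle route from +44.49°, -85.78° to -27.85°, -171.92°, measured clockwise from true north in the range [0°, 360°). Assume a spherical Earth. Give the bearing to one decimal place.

Δλ = -171.92 − -85.78 = -86.14°.
θ = atan2( sin Δλ · cos φ₂ , cos φ₁ · sin φ₂ − sin φ₁ · cos φ₂ · cos Δλ )
  = atan2(-0.88217, -0.37497) = -113.028° → normalised to [0°, 360°): 246.972°.

247.0°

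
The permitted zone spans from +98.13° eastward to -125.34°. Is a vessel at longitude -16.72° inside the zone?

No

Band width going east from +98.13° to -125.34°: ((-125.34 − 98.13) mod 360) = 136.53°.
Offset of -16.72° east of the west edge: ((-16.72 − 98.13) mod 360) = 245.15°.
245.15° > 136.53° ⇒ outside.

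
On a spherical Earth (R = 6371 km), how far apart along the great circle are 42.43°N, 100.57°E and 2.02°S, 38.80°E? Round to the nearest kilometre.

Δλ = 38.80 − 100.57 = -61.77°.
Δφ = -2.02 − 42.43 = -44.45°.
a = sin²(Δφ/2) + cos φ₁ · cos φ₂ · sin²(Δλ/2) = 0.337434.
c = 2·atan2(√a, √(1−a)) = 1.23964 rad → d = 6371·c ≈ 7897.77 km.

7898 km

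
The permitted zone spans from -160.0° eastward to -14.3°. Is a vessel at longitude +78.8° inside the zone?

No

Band width going east from -160.0° to -14.3°: ((-14.3 − -160.0) mod 360) = 145.7°.
Offset of +78.8° east of the west edge: ((78.8 − -160.0) mod 360) = 238.8°.
238.8° > 145.7° ⇒ outside.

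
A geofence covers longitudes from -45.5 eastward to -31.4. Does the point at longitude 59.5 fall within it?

Band width going east from -45.5° to -31.4°: ((-31.4 − -45.5) mod 360) = 14.1°.
Offset of +59.5° east of the west edge: ((59.5 − -45.5) mod 360) = 105.0°.
105.0° > 14.1° ⇒ outside.

No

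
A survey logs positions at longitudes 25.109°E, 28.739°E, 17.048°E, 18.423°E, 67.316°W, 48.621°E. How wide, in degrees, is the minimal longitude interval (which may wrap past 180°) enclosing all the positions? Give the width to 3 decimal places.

Sort the longitudes: -67.316°, +17.048°, +18.423°, +25.109°, +28.739°, +48.621°.
Eastward gaps between consecutive values (wrapping around): 84.364°, 1.375°, 6.686°, 3.630°, 19.882°, 244.063°.
Largest gap = 244.063° ⇒ minimal covering band is its complement: 360° − 244.063° = 115.937°.
Band runs from -67.316° eastward to +48.621°.

115.937°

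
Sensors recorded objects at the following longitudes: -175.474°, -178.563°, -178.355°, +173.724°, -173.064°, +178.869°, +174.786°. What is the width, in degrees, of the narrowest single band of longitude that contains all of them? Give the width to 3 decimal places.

Sort the longitudes: -178.563°, -178.355°, -175.474°, -173.064°, +173.724°, +174.786°, +178.869°.
Eastward gaps between consecutive values (wrapping around): 0.208°, 2.881°, 2.410°, 346.788°, 1.062°, 4.083°, 2.568°.
Largest gap = 346.788° ⇒ minimal covering band is its complement: 360° − 346.788° = 13.212°.
Band runs from +173.724° eastward to -173.064°, crossing the antimeridian.

13.212°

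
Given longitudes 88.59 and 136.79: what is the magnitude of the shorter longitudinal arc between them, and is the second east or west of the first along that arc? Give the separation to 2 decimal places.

Raw difference: 136.79 − 88.59 = 48.2°.
Normalise into (−180°, 180°]: 48.2° stays 48.2°.
Positive ⇒ the second point lies to the east; separation 48.20°.

48.20° east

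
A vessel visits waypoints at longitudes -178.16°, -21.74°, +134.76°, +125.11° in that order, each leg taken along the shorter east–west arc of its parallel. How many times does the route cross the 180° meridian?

Leg 1: -178.16° → -21.74°, shortest Δλ = 156.42° (east) — does not cross 180°.
Leg 2: -21.74° → +134.76°, shortest Δλ = 156.5° (east) — does not cross 180°.
Leg 3: +134.76° → +125.11°, shortest Δλ = -9.65° (west) — does not cross 180°.
Total crossings: 0.

0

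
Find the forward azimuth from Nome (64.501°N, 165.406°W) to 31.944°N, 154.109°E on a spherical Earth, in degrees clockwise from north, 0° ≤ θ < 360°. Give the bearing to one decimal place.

237.2°

Δλ = 154.109 − -165.406 = 319.515°; wrapped into (−180°, 180°]: -40.485°.
θ = atan2( sin Δλ · cos φ₂ , cos φ₁ · sin φ₂ − sin φ₁ · cos φ₂ · cos Δλ )
  = atan2(-0.55093, -0.35476) = -122.779° → normalised to [0°, 360°): 237.221°.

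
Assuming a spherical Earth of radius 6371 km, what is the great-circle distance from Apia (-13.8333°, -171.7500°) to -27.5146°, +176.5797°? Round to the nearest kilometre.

1944 km

Δλ = 176.5797 − -171.7500 = 348.3297°; wrapped into (−180°, 180°]: -11.6703°.
Δφ = -27.5146 − -13.8333 = -13.6813°.
a = sin²(Δφ/2) + cos φ₁ · cos φ₂ · sin²(Δλ/2) = 0.023088.
c = 2·atan2(√a, √(1−a)) = 0.30508 rad → d = 6371·c ≈ 1943.64 km.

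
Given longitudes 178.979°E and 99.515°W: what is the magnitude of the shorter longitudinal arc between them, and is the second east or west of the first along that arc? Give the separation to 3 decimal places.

81.506° east

Raw difference: -99.515 − 178.979 = -278.494°.
Normalise into (−180°, 180°]: -278.494° + 360° = 81.506°.
Positive ⇒ the second point lies to the east; separation 81.506°.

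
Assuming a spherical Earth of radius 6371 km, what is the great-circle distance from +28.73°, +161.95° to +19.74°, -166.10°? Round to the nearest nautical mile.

Δλ = -166.10 − 161.95 = -328.05°; wrapped into (−180°, 180°]: 31.95°.
Δφ = 19.74 − 28.73 = -8.99°.
a = sin²(Δφ/2) + cos φ₁ · cos φ₂ · sin²(Δλ/2) = 0.068659.
c = 2·atan2(√a, √(1−a)) = 0.53025 rad → d = 6371·c ≈ 3378.21 km ≈ 1824.09 nmi.

1824 nmi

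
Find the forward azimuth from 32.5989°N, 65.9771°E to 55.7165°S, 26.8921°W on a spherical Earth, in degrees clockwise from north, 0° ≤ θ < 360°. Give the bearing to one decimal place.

Δλ = -26.8921 − 65.9771 = -92.8692°.
θ = atan2( sin Δλ · cos φ₂ , cos φ₁ · sin φ₂ − sin φ₁ · cos φ₂ · cos Δλ )
  = atan2(-0.56258, -0.68090) = -140.435° → normalised to [0°, 360°): 219.565°.

219.6°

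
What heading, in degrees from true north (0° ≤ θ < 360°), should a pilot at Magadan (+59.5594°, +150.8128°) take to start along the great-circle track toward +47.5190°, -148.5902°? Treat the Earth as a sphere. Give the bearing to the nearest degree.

82°

Δλ = -148.5902 − 150.8128 = -299.4030°; wrapped into (−180°, 180°]: 60.5970°.
θ = atan2( sin Δλ · cos φ₂ , cos φ₁ · sin φ₂ − sin φ₁ · cos φ₂ · cos Δλ )
  = atan2(0.58835, 0.08779) = 81.513° → normalised to [0°, 360°): 81.513°.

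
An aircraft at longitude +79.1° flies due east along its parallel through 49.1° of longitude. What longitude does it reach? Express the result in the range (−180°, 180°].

Start at +79.1°; shift +49.1° → +128.2°.
+128.2° already lies in (−180°, 180°].

+128.2°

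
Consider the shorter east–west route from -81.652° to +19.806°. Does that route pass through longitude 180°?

Signed shortest Δλ = ((19.806 − -81.652 + 180) mod 360) − 180 = 101.458°.
Going east by 101.458° from -81.652° reaches +19.806° without touching 180°.

No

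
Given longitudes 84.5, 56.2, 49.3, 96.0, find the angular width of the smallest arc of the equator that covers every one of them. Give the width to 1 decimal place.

Sort the longitudes: +49.3°, +56.2°, +84.5°, +96.0°.
Eastward gaps between consecutive values (wrapping around): 6.9°, 28.3°, 11.5°, 313.3°.
Largest gap = 313.3° ⇒ minimal covering band is its complement: 360° − 313.3° = 46.7°.
Band runs from +49.3° eastward to +96.0°.

46.7°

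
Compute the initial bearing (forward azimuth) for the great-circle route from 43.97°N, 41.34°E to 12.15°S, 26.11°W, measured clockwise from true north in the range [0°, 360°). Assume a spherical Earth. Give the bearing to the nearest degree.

Δλ = -26.11 − 41.34 = -67.45°.
θ = atan2( sin Δλ · cos φ₂ , cos φ₁ · sin φ₂ − sin φ₁ · cos φ₂ · cos Δλ )
  = atan2(-0.90286, -0.41176) = -114.516° → normalised to [0°, 360°): 245.484°.

245°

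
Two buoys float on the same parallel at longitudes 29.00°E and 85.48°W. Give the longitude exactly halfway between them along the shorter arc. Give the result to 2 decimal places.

Signed shortest Δλ from +29.00° to -85.48° is -114.48°.
Midpoint longitude = +29.00° + (-114.48°)/2 = +29.00° − 57.24° = -28.24°.

28.24°W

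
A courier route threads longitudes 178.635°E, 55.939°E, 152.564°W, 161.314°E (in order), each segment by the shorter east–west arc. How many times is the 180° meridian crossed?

Leg 1: +178.635° → +55.939°, shortest Δλ = -122.696° (west) — does not cross 180°.
Leg 2: +55.939° → -152.564°, shortest Δλ = 151.497° (east) — crosses 180°.
Leg 3: -152.564° → +161.314°, shortest Δλ = -46.122° (west) — crosses 180°.
Total crossings: 2.

2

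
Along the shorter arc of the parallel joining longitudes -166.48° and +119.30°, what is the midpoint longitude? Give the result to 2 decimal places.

+156.41°

Signed shortest Δλ from -166.48° to +119.30° is -74.22°.
Midpoint longitude = -166.48° + (-74.22°)/2 = -166.48° − 37.11° = -203.59°.
Normalise into (−180°, 180°]: +156.41°.
(The naïve average (-166.48 + +119.30)/2 = -23.59° is on the wrong side of the globe.)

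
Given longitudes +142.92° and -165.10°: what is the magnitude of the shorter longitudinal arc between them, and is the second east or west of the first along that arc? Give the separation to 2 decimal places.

Raw difference: -165.10 − 142.92 = -308.02°.
Normalise into (−180°, 180°]: -308.02° + 360° = 51.98°.
Positive ⇒ the second point lies to the east; separation 51.98°.

51.98° east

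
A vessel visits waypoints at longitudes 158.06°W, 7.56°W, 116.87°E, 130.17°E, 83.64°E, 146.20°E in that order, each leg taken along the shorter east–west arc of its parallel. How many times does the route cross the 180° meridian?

0

Leg 1: -158.06° → -7.56°, shortest Δλ = 150.5° (east) — does not cross 180°.
Leg 2: -7.56° → +116.87°, shortest Δλ = 124.43° (east) — does not cross 180°.
Leg 3: +116.87° → +130.17°, shortest Δλ = 13.3° (east) — does not cross 180°.
Leg 4: +130.17° → +83.64°, shortest Δλ = -46.53° (west) — does not cross 180°.
Leg 5: +83.64° → +146.20°, shortest Δλ = 62.56° (east) — does not cross 180°.
Total crossings: 0.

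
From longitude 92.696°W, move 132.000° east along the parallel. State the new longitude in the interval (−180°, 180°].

39.304°E

Start at -92.696°; shift +132.000° → +39.304°.
+39.304° already lies in (−180°, 180°].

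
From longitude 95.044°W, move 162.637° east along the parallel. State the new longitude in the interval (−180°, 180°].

67.593°E

Start at -95.044°; shift +162.637° → +67.593°.
+67.593° already lies in (−180°, 180°].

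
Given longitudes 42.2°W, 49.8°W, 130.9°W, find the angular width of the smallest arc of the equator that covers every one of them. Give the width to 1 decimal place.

Sort the longitudes: -130.9°, -49.8°, -42.2°.
Eastward gaps between consecutive values (wrapping around): 81.1°, 7.6°, 271.3°.
Largest gap = 271.3° ⇒ minimal covering band is its complement: 360° − 271.3° = 88.7°.
Band runs from -130.9° eastward to -42.2°.

88.7°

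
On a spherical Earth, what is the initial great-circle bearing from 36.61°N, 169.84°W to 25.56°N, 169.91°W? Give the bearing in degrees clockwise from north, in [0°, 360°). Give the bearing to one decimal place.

180.3°

Δλ = -169.91 − -169.84 = -0.07°.
θ = atan2( sin Δλ · cos φ₂ , cos φ₁ · sin φ₂ − sin φ₁ · cos φ₂ · cos Δλ )
  = atan2(-0.00110, -0.19167) = -179.671° → normalised to [0°, 360°): 180.329°.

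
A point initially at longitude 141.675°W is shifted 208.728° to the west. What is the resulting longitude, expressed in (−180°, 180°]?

9.597°E

Start at -141.675°; shift −208.728° → -350.403°.
-350.403° lies outside (−180°, 180°]; add 360° → +9.597°.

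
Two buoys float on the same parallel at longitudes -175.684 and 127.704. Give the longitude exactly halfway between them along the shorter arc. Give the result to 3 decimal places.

Signed shortest Δλ from -175.684° to +127.704° is -56.612°.
Midpoint longitude = -175.684° + (-56.612°)/2 = -175.684° − 28.306° = -203.990°.
Normalise into (−180°, 180°]: +156.010°.
(The naïve average (-175.684 + +127.704)/2 = -23.99° is on the wrong side of the globe.)

+156.010°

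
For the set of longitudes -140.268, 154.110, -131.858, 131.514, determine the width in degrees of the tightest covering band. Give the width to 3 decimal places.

Sort the longitudes: -140.268°, -131.858°, +131.514°, +154.110°.
Eastward gaps between consecutive values (wrapping around): 8.410°, 263.372°, 22.596°, 65.622°.
Largest gap = 263.372° ⇒ minimal covering band is its complement: 360° − 263.372° = 96.628°.
Band runs from +131.514° eastward to -131.858°, crossing the antimeridian.

96.628°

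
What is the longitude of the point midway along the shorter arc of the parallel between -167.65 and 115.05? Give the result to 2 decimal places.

+153.70°

Signed shortest Δλ from -167.65° to +115.05° is -77.30°.
Midpoint longitude = -167.65° + (-77.30°)/2 = -167.65° − 38.65° = -206.30°.
Normalise into (−180°, 180°]: +153.70°.
(The naïve average (-167.65 + +115.05)/2 = -26.3° is on the wrong side of the globe.)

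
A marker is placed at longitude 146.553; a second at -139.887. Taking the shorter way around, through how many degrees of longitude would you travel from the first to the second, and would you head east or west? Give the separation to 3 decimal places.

Raw difference: -139.887 − 146.553 = -286.44°.
Normalise into (−180°, 180°]: -286.44° + 360° = 73.56°.
Positive ⇒ the second point lies to the east; separation 73.560°.

73.560° east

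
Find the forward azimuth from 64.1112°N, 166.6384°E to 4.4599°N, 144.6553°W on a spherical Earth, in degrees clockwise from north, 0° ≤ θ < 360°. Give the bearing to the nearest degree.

Δλ = -144.6553 − 166.6384 = -311.2937°; wrapped into (−180°, 180°]: 48.7063°.
θ = atan2( sin Δλ · cos φ₂ , cos φ₁ · sin φ₂ − sin φ₁ · cos φ₂ · cos Δλ )
  = atan2(0.74906, -0.55794) = 126.681° → normalised to [0°, 360°): 126.681°.

127°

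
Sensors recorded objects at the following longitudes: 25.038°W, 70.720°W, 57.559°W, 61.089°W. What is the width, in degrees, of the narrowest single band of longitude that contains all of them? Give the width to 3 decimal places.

Sort the longitudes: -70.720°, -61.089°, -57.559°, -25.038°.
Eastward gaps between consecutive values (wrapping around): 9.631°, 3.530°, 32.521°, 314.318°.
Largest gap = 314.318° ⇒ minimal covering band is its complement: 360° − 314.318° = 45.682°.
Band runs from -70.720° eastward to -25.038°.

45.682°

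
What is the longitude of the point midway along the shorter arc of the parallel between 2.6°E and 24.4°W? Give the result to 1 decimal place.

10.9°W

Signed shortest Δλ from +2.6° to -24.4° is -27.0°.
Midpoint longitude = +2.6° + (-27.0°)/2 = +2.6° − 13.5° = -10.9°.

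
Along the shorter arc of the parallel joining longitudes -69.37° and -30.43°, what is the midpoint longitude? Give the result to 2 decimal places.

Signed shortest Δλ from -69.37° to -30.43° is +38.94°.
Midpoint longitude = -69.37° + (+38.94°)/2 = -69.37° + 19.47° = -49.90°.

-49.90°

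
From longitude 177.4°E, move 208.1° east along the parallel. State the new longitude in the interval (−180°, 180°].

Start at +177.4°; shift +208.1° → +385.5°.
+385.5° lies outside (−180°, 180°]; subtract 360° → +25.5°.

25.5°E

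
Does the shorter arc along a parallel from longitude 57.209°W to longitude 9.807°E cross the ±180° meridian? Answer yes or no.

No

Signed shortest Δλ = ((9.807 − -57.209 + 180) mod 360) − 180 = 67.016°.
Going east by 67.016° from -57.209° reaches +9.807° without touching 180°.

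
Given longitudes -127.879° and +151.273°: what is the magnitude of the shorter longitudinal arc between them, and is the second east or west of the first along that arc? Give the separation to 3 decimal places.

Raw difference: 151.273 − -127.879 = 279.152°.
Normalise into (−180°, 180°]: 279.152° − 360° = -80.848°.
Negative ⇒ the second point lies to the west; separation 80.848°.

80.848° west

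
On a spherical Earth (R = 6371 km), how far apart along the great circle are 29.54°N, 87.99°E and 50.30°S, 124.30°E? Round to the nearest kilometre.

9571 km

Δλ = 124.30 − 87.99 = 36.31°.
Δφ = -50.30 − 29.54 = -79.84°.
a = sin²(Δφ/2) + cos φ₁ · cos φ₂ · sin²(Δλ/2) = 0.465756.
c = 2·atan2(√a, √(1−a)) = 1.50226 rad → d = 6371·c ≈ 9570.87 km.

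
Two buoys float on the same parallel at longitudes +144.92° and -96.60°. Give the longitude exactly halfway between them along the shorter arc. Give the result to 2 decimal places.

Signed shortest Δλ from +144.92° to -96.60° is +118.48°.
Midpoint longitude = +144.92° + (+118.48°)/2 = +144.92° + 59.24° = +204.16°.
Normalise into (−180°, 180°]: -155.84°.
(The naïve average (+144.92 + -96.60)/2 = 24.16° is on the wrong side of the globe.)

-155.84°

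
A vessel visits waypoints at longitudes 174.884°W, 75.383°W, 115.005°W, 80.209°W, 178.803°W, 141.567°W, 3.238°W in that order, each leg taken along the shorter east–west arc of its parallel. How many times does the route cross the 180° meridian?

Leg 1: -174.884° → -75.383°, shortest Δλ = 99.501° (east) — does not cross 180°.
Leg 2: -75.383° → -115.005°, shortest Δλ = -39.622° (west) — does not cross 180°.
Leg 3: -115.005° → -80.209°, shortest Δλ = 34.796° (east) — does not cross 180°.
Leg 4: -80.209° → -178.803°, shortest Δλ = -98.594° (west) — does not cross 180°.
Leg 5: -178.803° → -141.567°, shortest Δλ = 37.236° (east) — does not cross 180°.
Leg 6: -141.567° → -3.238°, shortest Δλ = 138.329° (east) — does not cross 180°.
Total crossings: 0.

0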